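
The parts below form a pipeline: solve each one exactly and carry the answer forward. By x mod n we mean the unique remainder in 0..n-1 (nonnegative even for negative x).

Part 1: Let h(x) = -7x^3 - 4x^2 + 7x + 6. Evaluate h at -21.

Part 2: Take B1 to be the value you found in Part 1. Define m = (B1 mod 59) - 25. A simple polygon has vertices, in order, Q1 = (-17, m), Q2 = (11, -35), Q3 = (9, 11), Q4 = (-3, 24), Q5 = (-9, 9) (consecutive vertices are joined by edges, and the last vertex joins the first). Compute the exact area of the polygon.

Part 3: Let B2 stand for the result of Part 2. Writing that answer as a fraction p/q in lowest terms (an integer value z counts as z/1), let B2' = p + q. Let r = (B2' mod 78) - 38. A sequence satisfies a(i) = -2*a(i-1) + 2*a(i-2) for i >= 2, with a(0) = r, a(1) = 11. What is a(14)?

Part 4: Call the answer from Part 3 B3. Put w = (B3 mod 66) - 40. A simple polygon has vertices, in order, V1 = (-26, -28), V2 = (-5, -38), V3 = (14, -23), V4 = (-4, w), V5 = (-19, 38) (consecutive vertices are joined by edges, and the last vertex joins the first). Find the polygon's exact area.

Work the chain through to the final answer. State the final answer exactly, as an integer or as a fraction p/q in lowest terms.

Part 1: -7*(-21)^3 - 4*(-21)^2 + 7*(-21)^1 + 6 = (64827) + (-1764) + (-147) + (6) = 62922; answer 62922
Part 2: B1 = 62922; m = 3; cross terms: (-17*-35 - 11*3)=562, (11*11 - 9*-35)=436, (9*24 - -3*11)=249, (-3*9 - -9*24)=189, (-9*3 - -17*9)=126; twice the area = |1562| = 1562; area = 781; answer 781
Part 3: B2 = 781; threaded value p + q = 782; r = -36; a(2) = -2*(11) + 2*(-36) = -94; iterating: a(2)=-94, a(3)=210, a(4)=-608, a(5)=1636, a(6)=-4488, a(7)=12248, a(8)=-33472, a(9)=91440, a(10)=-249824, a(11)=682528, a(12)=-1864704, a(13)=5094464, a(14)=-13918336; answer -13918336
Part 4: B3 = -13918336; w = -32; cross terms: (-26*-38 - -5*-28)=848, (-5*-23 - 14*-38)=647, (14*-32 - -4*-23)=-540, (-4*38 - -19*-32)=-760, (-19*-28 - -26*38)=1520; twice the area = |1715| = 1715; area = 1715/2; answer 1715/2

1715/2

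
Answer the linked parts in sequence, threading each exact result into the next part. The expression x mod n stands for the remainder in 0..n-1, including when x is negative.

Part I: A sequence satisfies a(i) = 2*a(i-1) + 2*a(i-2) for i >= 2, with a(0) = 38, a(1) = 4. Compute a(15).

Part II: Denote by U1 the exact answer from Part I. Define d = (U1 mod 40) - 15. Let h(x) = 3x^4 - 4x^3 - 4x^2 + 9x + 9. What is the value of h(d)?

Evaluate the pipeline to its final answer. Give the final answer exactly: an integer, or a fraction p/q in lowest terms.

Part I: a(2) = 2*(4) + 2*(38) = 84; iterating: a(2)=84, a(3)=176, a(4)=520, a(5)=1392, a(6)=3824, a(7)=10432, a(8)=28512, a(9)=77888, a(10)=212800, a(11)=581376, a(12)=1588352, a(13)=4339456, a(14)=11855616, a(15)=32390144; answer 32390144
Part II: U1 = 32390144; d = 9; 3*(9)^4 - 4*(9)^3 - 4*(9)^2 + 9*(9)^1 + 9 = (19683) + (-2916) + (-324) + (81) + (9) = 16533; answer 16533

16533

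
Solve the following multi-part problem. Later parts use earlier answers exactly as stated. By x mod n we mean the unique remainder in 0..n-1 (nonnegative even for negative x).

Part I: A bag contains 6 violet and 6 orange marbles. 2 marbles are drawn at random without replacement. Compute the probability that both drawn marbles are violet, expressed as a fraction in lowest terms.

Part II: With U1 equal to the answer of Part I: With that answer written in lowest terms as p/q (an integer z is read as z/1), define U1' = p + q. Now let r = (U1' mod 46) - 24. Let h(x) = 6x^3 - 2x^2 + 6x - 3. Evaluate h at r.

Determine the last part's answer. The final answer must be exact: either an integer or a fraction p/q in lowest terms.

Part I: total draws C(12,2) = 66; favorable C(6,2) = 15; P = 5/22; answer 5/22
Part II: U1 = 5/22; threaded value p + q = 27; r = 3; 6*(3)^3 - 2*(3)^2 + 6*(3)^1 - 3 = (162) + (-18) + (18) + (-3) = 159; answer 159

159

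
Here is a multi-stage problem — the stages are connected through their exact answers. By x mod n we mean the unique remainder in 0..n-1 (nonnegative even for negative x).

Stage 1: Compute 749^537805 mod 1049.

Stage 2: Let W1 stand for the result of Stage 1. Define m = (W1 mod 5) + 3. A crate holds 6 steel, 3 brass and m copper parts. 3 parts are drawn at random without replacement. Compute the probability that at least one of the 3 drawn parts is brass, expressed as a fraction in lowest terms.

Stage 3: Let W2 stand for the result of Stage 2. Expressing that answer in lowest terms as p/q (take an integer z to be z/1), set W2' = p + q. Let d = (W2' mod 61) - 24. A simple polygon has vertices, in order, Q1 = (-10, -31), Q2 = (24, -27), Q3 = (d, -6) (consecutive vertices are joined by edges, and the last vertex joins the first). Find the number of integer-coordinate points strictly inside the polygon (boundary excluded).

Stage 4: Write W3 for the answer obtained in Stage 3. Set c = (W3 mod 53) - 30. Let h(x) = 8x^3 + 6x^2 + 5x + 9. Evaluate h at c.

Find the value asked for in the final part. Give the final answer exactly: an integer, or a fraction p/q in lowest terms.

Stage 1: squarings mod 1049: 749^1=749, 749^2=835, 749^4=689, 749^8=573, 749^16=1041, 749^32=64, 749^64=949, 749^128=559, 749^256=928, 749^512=1004, 749^1024=976, 749^2048=84, 749^4096=762, 749^8192=547, 749^16384=244, 749^32768=792, 749^65536=1011, 749^131072=395, 749^262144=773, 749^524288=648; 749^537805 = 749^1 * 749^4 * 749^8 * 749^64 * 749^128 * 749^1024 * 749^4096 * 749^8192 * 749^524288 = 449 (mod 1049); answer 449
Stage 2: W1 = 449; m = 7; total draws C(16,3) = 560; complement C(13,3) = 286; favorable 560 - 286 = 274; P = 137/280; answer 137/280
Stage 3: W2 = 137/280; threaded value p + q = 417; d = 27; cross terms: (-10*-27 - 24*-31)=1014, (24*-6 - 27*-27)=585, (27*-31 - -10*-6)=-897; twice the area = |702| = 702; area = 351; boundary points = 2 + 3 + 1 = 6; strictly interior points = area - boundary/2 + 1 = 349; answer 349
Stage 4: W3 = 349; c = 1; 8*(1)^3 + 6*(1)^2 + 5*(1)^1 + 9 = (8) + (6) + (5) + (9) = 28; answer 28

28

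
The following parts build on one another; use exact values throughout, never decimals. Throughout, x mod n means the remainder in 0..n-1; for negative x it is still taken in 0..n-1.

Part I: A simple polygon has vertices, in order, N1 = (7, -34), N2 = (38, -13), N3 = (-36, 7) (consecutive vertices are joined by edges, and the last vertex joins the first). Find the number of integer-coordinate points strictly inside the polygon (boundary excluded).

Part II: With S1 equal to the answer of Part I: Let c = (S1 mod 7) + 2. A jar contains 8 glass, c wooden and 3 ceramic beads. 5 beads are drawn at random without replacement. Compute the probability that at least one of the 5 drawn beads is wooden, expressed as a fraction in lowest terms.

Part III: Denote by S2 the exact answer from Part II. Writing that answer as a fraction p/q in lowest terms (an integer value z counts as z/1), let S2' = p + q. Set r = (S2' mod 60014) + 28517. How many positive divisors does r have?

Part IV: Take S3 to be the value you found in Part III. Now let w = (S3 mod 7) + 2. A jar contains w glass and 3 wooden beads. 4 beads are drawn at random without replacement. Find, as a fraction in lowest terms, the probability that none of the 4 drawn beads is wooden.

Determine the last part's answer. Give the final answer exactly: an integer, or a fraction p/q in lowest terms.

Part I: cross terms: (7*-13 - 38*-34)=1201, (38*7 - -36*-13)=-202, (-36*-34 - 7*7)=1175; twice the area = |2174| = 2174; area = 1087; boundary points = 1 + 2 + 1 = 4; strictly interior points = area - boundary/2 + 1 = 1086; answer 1086
Part II: S1 = 1086; c = 3; total draws C(14,5) = 2002; complement C(11,5) = 462; favorable 2002 - 462 = 1540; P = 10/13; answer 10/13
Part III: S2 = 10/13; threaded value p + q = 23; r = 28540; 28540 = 2^2 * 5 * 1427; number of divisors = (2+1) * (1+1) * (1+1) = 12; answer 12
Part IV: S3 = 12; w = 7; total draws C(10,4) = 210; favorable C(7,4) = 35; P = 1/6; answer 1/6

1/6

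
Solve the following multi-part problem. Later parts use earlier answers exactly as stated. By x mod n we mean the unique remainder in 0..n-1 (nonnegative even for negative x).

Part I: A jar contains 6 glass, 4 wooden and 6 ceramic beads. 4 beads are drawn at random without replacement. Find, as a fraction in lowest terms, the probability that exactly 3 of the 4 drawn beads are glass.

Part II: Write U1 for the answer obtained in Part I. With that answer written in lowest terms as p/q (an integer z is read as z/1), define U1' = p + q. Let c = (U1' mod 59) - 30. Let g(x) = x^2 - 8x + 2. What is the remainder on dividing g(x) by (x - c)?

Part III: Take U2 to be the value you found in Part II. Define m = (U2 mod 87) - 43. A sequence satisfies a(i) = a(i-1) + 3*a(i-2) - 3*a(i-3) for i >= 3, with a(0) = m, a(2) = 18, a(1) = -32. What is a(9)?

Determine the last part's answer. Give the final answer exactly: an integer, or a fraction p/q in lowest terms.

Part I: total draws C(16,4) = 1820; favorable C(6,3)*C(10,1) = 200; P = 10/91; answer 10/91
Part II: U1 = 10/91; threaded value p + q = 101; c = 12; remainder = value at the root: 1*(12)^2 - 8*(12)^1 + 2 = (144) + (-96) + (2) = 50; answer 50
Part III: U2 = 50; m = 7; a(3) = 1*(18) + 3*(-32) - 3*(7) = -99; iterating: a(3)=-99, a(4)=51, a(5)=-300, a(6)=150, a(7)=-903, a(8)=447, a(9)=-2712; answer -2712

-2712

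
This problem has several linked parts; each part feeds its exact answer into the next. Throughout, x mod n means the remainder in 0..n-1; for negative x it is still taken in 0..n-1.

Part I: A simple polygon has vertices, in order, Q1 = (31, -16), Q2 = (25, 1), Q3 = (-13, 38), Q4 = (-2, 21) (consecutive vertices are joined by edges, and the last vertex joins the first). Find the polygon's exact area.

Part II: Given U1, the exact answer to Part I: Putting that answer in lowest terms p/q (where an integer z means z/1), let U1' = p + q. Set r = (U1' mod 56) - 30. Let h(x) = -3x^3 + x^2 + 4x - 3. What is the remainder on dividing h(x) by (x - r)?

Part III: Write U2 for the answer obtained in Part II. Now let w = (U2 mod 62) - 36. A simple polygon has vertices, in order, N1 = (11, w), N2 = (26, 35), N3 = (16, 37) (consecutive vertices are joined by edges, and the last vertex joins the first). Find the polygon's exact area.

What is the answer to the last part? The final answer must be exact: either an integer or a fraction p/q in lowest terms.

Part I: cross terms: (31*1 - 25*-16)=431, (25*38 - -13*1)=963, (-13*21 - -2*38)=-197, (-2*-16 - 31*21)=-619; twice the area = |578| = 578; area = 289; answer 289
Part II: U1 = 289; threaded value p + q = 290; r = -20; remainder = value at the root: -3*(-20)^3 + 1*(-20)^2 + 4*(-20)^1 - 3 = (24000) + (400) + (-80) + (-3) = 24317; answer 24317
Part III: U2 = 24317; w = -23; cross terms: (11*35 - 26*-23)=983, (26*37 - 16*35)=402, (16*-23 - 11*37)=-775; twice the area = |610| = 610; area = 305; answer 305

305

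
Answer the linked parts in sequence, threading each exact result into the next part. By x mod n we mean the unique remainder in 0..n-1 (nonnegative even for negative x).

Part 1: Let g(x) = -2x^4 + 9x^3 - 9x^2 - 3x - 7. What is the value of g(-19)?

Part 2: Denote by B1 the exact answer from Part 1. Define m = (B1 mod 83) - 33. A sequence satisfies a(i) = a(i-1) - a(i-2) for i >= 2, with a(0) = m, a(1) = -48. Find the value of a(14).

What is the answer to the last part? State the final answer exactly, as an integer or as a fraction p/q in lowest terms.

-52

Part 1: -2*(-19)^4 + 9*(-19)^3 - 9*(-19)^2 - 3*(-19)^1 - 7 = (-260642) + (-61731) + (-3249) + (57) + (-7) = -325572; answer -325572
Part 2: B1 = -325572; m = 4; a(2) = 1*(-48) - 1*(4) = -52; iterating: a(2)=-52, a(3)=-4, a(4)=48, a(5)=52, a(6)=4, a(7)=-48, a(8)=-52, a(9)=-4, a(10)=48, a(11)=52, a(12)=4, a(13)=-48, a(14)=-52; answer -52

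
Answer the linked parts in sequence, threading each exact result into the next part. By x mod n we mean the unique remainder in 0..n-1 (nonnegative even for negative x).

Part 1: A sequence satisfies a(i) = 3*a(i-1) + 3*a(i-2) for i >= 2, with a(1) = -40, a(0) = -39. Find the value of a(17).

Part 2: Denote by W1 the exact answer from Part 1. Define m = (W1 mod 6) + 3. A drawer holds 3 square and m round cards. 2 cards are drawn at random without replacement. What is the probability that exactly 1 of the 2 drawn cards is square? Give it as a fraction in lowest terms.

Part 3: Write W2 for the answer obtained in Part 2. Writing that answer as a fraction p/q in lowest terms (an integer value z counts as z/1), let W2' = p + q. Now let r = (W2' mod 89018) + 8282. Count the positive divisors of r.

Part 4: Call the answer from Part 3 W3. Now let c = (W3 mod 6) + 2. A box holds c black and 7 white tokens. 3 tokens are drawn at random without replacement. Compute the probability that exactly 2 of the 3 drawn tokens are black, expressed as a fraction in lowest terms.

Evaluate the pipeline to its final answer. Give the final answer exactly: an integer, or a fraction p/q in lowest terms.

Part 1: a(2) = 3*(-40) + 3*(-39) = -237; iterating: a(2)=-237, a(3)=-831, a(4)=-3204, a(5)=-12105, a(6)=-45927, a(7)=-174096, a(8)=-660069, a(9)=-2502495, a(10)=-9487692, a(11)=-35970561, a(12)=-136374759, a(13)=-517035960, a(14)=-1960232157, a(15)=-7431804351, a(16)=-28176109524, a(17)=-106823741625; answer -106823741625
Part 2: W1 = -106823741625; m = 6; total draws C(9,2) = 36; favorable C(3,1)*C(6,1) = 18; P = 1/2; answer 1/2
Part 3: W2 = 1/2; threaded value p + q = 3; r = 8285; 8285 = 5 * 1657; number of divisors = (1+1) * (1+1) = 4; answer 4
Part 4: W3 = 4; c = 6; total draws C(13,3) = 286; favorable C(6,2)*C(7,1) = 105; P = 105/286; answer 105/286

105/286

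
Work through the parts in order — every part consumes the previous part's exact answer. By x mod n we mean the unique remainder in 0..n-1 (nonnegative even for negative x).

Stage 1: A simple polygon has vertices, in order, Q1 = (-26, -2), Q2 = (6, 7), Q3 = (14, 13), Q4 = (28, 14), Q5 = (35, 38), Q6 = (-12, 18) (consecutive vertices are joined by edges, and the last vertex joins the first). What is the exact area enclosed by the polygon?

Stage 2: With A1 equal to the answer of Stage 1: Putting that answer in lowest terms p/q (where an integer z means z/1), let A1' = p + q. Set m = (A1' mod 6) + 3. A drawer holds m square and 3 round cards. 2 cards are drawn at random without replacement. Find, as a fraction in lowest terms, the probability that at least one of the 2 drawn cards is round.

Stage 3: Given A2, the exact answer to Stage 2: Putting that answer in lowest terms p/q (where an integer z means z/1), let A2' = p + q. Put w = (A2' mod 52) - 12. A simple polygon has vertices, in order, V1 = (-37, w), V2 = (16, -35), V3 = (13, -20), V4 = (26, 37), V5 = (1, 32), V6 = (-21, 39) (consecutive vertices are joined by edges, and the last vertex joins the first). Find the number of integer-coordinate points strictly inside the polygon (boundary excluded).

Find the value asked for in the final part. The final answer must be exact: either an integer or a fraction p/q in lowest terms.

2480

Stage 1: cross terms: (-26*7 - 6*-2)=-170, (6*13 - 14*7)=-20, (14*14 - 28*13)=-168, (28*38 - 35*14)=574, (35*18 - -12*38)=1086, (-12*-2 - -26*18)=492; twice the area = |1794| = 1794; area = 897; answer 897
Stage 2: A1 = 897; threaded value p + q = 898; m = 7; total draws C(10,2) = 45; complement C(7,2) = 21; favorable 45 - 21 = 24; P = 8/15; answer 8/15
Stage 3: A2 = 8/15; threaded value p + q = 23; w = 11; cross terms: (-37*-35 - 16*11)=1119, (16*-20 - 13*-35)=135, (13*37 - 26*-20)=1001, (26*32 - 1*37)=795, (1*39 - -21*32)=711, (-21*11 - -37*39)=1212; twice the area = |4973| = 4973; area = 4973/2; boundary points = 1 + 3 + 1 + 5 + 1 + 4 = 15; strictly interior points = area - boundary/2 + 1 = 2480; answer 2480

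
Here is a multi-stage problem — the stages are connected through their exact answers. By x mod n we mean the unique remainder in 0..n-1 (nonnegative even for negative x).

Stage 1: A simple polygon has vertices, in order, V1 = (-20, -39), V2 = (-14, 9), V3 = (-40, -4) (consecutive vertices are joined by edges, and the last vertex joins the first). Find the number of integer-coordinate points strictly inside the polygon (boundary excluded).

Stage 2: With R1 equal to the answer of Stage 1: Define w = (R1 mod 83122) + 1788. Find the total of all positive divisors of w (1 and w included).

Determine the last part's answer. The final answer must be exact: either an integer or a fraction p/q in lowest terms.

3546

Stage 1: cross terms: (-20*9 - -14*-39)=-726, (-14*-4 - -40*9)=416, (-40*-39 - -20*-4)=1480; twice the area = |1170| = 1170; area = 585; boundary points = 6 + 13 + 5 = 24; strictly interior points = area - boundary/2 + 1 = 574; answer 574
Stage 2: R1 = 574; w = 2362; 2362 = 2 * 1181; sigma = (1 + 2) * (1 + 1181) = 3 * 1182 = 3546; answer 3546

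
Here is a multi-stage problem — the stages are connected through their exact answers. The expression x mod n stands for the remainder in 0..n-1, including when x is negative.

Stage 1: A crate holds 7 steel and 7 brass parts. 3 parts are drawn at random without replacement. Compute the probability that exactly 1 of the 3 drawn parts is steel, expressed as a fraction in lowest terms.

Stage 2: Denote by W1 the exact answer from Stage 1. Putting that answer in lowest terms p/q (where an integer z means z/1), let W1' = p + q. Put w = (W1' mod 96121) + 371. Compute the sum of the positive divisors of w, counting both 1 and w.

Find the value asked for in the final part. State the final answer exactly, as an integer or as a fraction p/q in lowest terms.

1064

Stage 1: total draws C(14,3) = 364; favorable C(7,1)*C(7,2) = 147; P = 21/52; answer 21/52
Stage 2: W1 = 21/52; threaded value p + q = 73; w = 444; 444 = 2^2 * 3 * 37; sigma = (1 + 2 + 4) * (1 + 3) * (1 + 37) = 7 * 4 * 38 = 1064; answer 1064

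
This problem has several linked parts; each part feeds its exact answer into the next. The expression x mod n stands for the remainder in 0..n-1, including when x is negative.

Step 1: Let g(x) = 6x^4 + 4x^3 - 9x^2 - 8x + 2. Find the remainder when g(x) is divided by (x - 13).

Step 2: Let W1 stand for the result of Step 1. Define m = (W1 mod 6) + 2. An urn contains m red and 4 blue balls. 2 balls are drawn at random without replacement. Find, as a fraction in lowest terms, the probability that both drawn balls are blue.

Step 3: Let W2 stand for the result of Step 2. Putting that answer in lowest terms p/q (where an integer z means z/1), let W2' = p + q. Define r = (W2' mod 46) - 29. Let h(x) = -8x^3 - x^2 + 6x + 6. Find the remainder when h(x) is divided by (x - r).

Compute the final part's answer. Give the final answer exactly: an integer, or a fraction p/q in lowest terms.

Step 1: remainder = value at the root: 6*(13)^4 + 4*(13)^3 - 9*(13)^2 - 8*(13)^1 + 2 = (171366) + (8788) + (-1521) + (-104) + (2) = 178531; answer 178531
Step 2: W1 = 178531; m = 3; total draws C(7,2) = 21; favorable C(4,2) = 6; P = 2/7; answer 2/7
Step 3: W2 = 2/7; threaded value p + q = 9; r = -20; remainder = value at the root: -8*(-20)^3 - 1*(-20)^2 + 6*(-20)^1 + 6 = (64000) + (-400) + (-120) + (6) = 63486; answer 63486

63486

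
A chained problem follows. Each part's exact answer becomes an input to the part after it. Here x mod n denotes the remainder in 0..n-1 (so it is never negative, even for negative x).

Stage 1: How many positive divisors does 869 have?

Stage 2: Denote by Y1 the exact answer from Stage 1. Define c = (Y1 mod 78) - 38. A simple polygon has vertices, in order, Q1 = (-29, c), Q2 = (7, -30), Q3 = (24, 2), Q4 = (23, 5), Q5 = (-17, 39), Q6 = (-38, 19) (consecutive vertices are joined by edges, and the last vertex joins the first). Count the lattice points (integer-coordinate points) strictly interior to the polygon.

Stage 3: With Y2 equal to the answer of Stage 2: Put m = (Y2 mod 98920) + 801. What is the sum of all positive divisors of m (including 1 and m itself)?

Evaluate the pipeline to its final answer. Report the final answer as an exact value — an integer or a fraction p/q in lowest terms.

5000

Stage 1: 869 = 11 * 79; number of divisors = (1+1) * (1+1) = 4; answer 4
Stage 2: Y1 = 4; c = -34; cross terms: (-29*-30 - 7*-34)=1108, (7*2 - 24*-30)=734, (24*5 - 23*2)=74, (23*39 - -17*5)=982, (-17*19 - -38*39)=1159, (-38*-34 - -29*19)=1843; twice the area = |5900| = 5900; area = 2950; boundary points = 4 + 1 + 1 + 2 + 1 + 1 = 10; strictly interior points = area - boundary/2 + 1 = 2946; answer 2946
Stage 3: Y2 = 2946; m = 3747; 3747 = 3 * 1249; sigma = (1 + 3) * (1 + 1249) = 4 * 1250 = 5000; answer 5000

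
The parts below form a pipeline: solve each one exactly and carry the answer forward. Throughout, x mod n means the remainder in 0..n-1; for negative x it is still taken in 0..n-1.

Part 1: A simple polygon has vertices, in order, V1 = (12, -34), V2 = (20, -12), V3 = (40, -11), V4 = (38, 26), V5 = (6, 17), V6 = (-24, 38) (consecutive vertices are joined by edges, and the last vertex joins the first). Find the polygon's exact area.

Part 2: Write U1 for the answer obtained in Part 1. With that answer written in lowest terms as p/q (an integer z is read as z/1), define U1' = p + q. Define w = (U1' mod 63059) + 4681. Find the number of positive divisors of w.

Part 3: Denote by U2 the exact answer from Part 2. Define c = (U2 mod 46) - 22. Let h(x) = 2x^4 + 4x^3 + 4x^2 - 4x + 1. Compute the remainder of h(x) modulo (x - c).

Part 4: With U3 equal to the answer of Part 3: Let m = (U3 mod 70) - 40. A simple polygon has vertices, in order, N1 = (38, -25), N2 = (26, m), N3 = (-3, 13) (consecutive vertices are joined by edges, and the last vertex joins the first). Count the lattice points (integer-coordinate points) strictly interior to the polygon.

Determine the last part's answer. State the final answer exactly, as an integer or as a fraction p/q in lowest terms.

Part 1: cross terms: (12*-12 - 20*-34)=536, (20*-11 - 40*-12)=260, (40*26 - 38*-11)=1458, (38*17 - 6*26)=490, (6*38 - -24*17)=636, (-24*-34 - 12*38)=360; twice the area = |3740| = 3740; area = 1870; answer 1870
Part 2: U1 = 1870; threaded value p + q = 1871; w = 6552; 6552 = 2^3 * 3^2 * 7 * 13; number of divisors = (3+1) * (2+1) * (1+1) * (1+1) = 48; answer 48
Part 3: U2 = 48; c = -20; remainder = value at the root: 2*(-20)^4 + 4*(-20)^3 + 4*(-20)^2 - 4*(-20)^1 + 1 = (320000) + (-32000) + (1600) + (80) + (1) = 289681; answer 289681
Part 4: U3 = 289681; m = -19; cross terms: (38*-19 - 26*-25)=-72, (26*13 - -3*-19)=281, (-3*-25 - 38*13)=-419; twice the area = |-210| = 210; area = 105; boundary points = 6 + 1 + 1 = 8; strictly interior points = area - boundary/2 + 1 = 102; answer 102

102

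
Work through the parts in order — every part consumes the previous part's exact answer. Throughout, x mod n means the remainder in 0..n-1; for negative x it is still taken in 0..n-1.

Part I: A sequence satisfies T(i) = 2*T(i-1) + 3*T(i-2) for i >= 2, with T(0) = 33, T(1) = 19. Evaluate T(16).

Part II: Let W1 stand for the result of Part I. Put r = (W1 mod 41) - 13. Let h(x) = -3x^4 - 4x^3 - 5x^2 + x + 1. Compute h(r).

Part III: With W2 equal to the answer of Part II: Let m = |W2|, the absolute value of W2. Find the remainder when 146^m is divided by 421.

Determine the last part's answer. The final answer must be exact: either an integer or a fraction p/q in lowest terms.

393

Part I: T(2) = 2*(19) + 3*(33) = 137; iterating: T(2)=137, T(3)=331, T(4)=1073, T(5)=3139, T(6)=9497, T(7)=28411, T(8)=85313, T(9)=255859, T(10)=767657, T(11)=2302891, T(12)=6908753, T(13)=20726179, T(14)=62178617, T(15)=186535771, T(16)=559607393; answer 559607393
Part II: W1 = 559607393; r = 20; -3*(20)^4 - 4*(20)^3 - 5*(20)^2 + 1*(20)^1 + 1 = (-480000) + (-32000) + (-2000) + (20) + (1) = -513979; answer -513979
Part III: W2 = -513979; m = 513979; squarings mod 421: 146^1=146, 146^2=266, 146^4=28, 146^8=363, 146^16=417, 146^32=16, 146^64=256, 146^128=281, 146^256=234, 146^512=26, 146^1024=255, 146^2048=191, 146^4096=275, 146^8192=266, 146^16384=28, 146^32768=363, 146^65536=417, 146^131072=16, 146^262144=256; 146^513979 = 146^1 * 146^2 * 146^8 * 146^16 * 146^32 * 146^128 * 146^256 * 146^512 * 146^1024 * 146^4096 * 146^16384 * 146^32768 * 146^65536 * 146^131072 * 146^262144 = 393 (mod 421); answer 393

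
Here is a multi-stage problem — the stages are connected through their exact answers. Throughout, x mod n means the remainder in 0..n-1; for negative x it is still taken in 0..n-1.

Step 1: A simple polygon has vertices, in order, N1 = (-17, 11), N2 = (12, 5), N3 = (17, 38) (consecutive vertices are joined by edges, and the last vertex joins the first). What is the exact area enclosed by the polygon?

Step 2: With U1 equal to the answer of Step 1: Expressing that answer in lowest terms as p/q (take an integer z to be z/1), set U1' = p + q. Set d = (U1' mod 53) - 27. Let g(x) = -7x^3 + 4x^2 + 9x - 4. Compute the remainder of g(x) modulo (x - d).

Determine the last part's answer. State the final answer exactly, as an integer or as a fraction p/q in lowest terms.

-3260

Step 1: cross terms: (-17*5 - 12*11)=-217, (12*38 - 17*5)=371, (17*11 - -17*38)=833; twice the area = |987| = 987; area = 987/2; answer 987/2
Step 2: U1 = 987/2; threaded value p + q = 989; d = 8; remainder = value at the root: -7*(8)^3 + 4*(8)^2 + 9*(8)^1 - 4 = (-3584) + (256) + (72) + (-4) = -3260; answer -3260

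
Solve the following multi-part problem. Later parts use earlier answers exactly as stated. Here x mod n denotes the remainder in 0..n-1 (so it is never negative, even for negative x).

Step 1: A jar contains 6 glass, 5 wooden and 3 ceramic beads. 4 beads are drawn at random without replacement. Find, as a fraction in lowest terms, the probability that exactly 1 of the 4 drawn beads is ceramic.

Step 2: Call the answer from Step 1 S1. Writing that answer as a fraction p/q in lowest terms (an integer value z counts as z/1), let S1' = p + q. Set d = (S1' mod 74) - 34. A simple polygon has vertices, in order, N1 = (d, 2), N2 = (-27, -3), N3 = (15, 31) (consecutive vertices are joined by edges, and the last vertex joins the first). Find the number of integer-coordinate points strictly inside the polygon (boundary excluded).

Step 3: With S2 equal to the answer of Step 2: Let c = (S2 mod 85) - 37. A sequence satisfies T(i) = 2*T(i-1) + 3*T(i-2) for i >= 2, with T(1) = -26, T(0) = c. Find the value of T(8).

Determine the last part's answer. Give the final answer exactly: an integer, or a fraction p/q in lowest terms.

Step 1: total draws C(14,4) = 1001; favorable C(3,1)*C(11,3) = 495; P = 45/91; answer 45/91
Step 2: S1 = 45/91; threaded value p + q = 136; d = 28; cross terms: (28*-3 - -27*2)=-30, (-27*31 - 15*-3)=-792, (15*2 - 28*31)=-838; twice the area = |-1660| = 1660; area = 830; boundary points = 5 + 2 + 1 = 8; strictly interior points = area - boundary/2 + 1 = 827; answer 827
Step 3: S2 = 827; c = 25; T(2) = 2*(-26) + 3*(25) = 23; iterating: T(2)=23, T(3)=-32, T(4)=5, T(5)=-86, T(6)=-157, T(7)=-572, T(8)=-1615; answer -1615

-1615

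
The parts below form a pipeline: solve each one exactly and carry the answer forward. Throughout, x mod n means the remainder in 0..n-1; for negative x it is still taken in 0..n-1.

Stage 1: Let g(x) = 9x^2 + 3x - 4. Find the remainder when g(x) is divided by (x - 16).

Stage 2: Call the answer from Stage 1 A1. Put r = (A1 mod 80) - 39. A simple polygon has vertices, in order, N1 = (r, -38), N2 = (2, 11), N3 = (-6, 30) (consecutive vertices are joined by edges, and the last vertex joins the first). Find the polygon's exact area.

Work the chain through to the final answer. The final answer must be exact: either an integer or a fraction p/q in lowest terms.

639/2

Stage 1: remainder = value at the root: 9*(16)^2 + 3*(16)^1 - 4 = (2304) + (48) + (-4) = 2348; answer 2348
Stage 2: A1 = 2348; r = -11; cross terms: (-11*11 - 2*-38)=-45, (2*30 - -6*11)=126, (-6*-38 - -11*30)=558; twice the area = |639| = 639; area = 639/2; answer 639/2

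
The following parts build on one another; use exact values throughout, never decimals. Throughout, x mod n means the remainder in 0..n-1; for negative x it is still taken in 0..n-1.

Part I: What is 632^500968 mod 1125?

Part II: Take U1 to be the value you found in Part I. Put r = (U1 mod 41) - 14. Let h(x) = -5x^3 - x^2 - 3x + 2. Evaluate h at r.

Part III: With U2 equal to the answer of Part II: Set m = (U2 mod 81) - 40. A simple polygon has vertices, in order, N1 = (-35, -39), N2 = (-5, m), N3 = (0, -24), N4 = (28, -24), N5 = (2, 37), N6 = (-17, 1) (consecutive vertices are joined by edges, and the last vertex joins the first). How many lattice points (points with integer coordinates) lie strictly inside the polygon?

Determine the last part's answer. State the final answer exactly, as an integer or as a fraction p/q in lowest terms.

Part I: squarings mod 1125: 632^1=632, 632^2=49, 632^4=151, 632^8=301, 632^16=601, 632^32=76, 632^64=151, 632^128=301, 632^256=601, 632^512=76, 632^1024=151, 632^2048=301, 632^4096=601, 632^8192=76, 632^16384=151, 632^32768=301, 632^65536=601, 632^131072=76, 632^262144=151; 632^500968 = 632^8 * 632^32 * 632^64 * 632^128 * 632^1024 * 632^8192 * 632^32768 * 632^65536 * 632^131072 * 632^262144 = 1051 (mod 1125); answer 1051
Part II: U1 = 1051; r = 12; -5*(12)^3 - 1*(12)^2 - 3*(12)^1 + 2 = (-8640) + (-144) + (-36) + (2) = -8818; answer -8818
Part III: U2 = -8818; m = -29; cross terms: (-35*-29 - -5*-39)=820, (-5*-24 - 0*-29)=120, (0*-24 - 28*-24)=672, (28*37 - 2*-24)=1084, (2*1 - -17*37)=631, (-17*-39 - -35*1)=698; twice the area = |4025| = 4025; area = 4025/2; boundary points = 10 + 5 + 28 + 1 + 1 + 2 = 47; strictly interior points = area - boundary/2 + 1 = 1990; answer 1990

1990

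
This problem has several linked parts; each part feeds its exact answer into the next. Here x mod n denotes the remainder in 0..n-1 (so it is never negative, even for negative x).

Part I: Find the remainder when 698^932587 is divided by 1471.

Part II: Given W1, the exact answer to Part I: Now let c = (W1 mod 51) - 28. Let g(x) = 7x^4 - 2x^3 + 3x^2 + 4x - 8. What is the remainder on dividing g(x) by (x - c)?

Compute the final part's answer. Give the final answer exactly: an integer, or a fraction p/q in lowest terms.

Part I: squarings mod 1471: 698^1=698, 698^2=303, 698^4=607, 698^8=699, 698^16=229, 698^32=956, 698^64=445, 698^128=911, 698^256=277, 698^512=237, 698^1024=271, 698^2048=1362, 698^4096=113, 698^8192=1001, 698^16384=250, 698^32768=718, 698^65536=674, 698^131072=1208, 698^262144=32, 698^524288=1024; 698^932587 = 698^1 * 698^2 * 698^8 * 698^32 * 698^64 * 698^128 * 698^512 * 698^2048 * 698^4096 * 698^8192 * 698^131072 * 698^262144 * 698^524288 = 922 (mod 1471); answer 922
Part II: W1 = 922; c = -24; remainder = value at the root: 7*(-24)^4 - 2*(-24)^3 + 3*(-24)^2 + 4*(-24)^1 - 8 = (2322432) + (27648) + (1728) + (-96) + (-8) = 2351704; answer 2351704

2351704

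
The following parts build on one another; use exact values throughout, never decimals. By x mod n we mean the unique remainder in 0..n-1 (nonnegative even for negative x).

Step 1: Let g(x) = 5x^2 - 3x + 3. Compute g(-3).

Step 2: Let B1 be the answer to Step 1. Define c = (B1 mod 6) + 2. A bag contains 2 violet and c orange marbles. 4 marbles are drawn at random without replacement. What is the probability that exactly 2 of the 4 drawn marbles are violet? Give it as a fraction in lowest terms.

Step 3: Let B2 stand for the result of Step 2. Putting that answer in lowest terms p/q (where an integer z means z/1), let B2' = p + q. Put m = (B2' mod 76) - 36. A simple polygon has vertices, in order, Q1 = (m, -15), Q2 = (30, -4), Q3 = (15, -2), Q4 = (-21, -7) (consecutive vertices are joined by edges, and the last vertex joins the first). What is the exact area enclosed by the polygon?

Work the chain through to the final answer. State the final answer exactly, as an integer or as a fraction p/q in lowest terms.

Step 1: 5*(-3)^2 - 3*(-3)^1 + 3 = (45) + (9) + (3) = 57; answer 57
Step 2: B1 = 57; c = 5; total draws C(7,4) = 35; favorable C(2,2)*C(5,2) = 10; P = 2/7; answer 2/7
Step 3: B2 = 2/7; threaded value p + q = 9; m = -27; cross terms: (-27*-4 - 30*-15)=558, (30*-2 - 15*-4)=0, (15*-7 - -21*-2)=-147, (-21*-15 - -27*-7)=126; twice the area = |537| = 537; area = 537/2; answer 537/2

537/2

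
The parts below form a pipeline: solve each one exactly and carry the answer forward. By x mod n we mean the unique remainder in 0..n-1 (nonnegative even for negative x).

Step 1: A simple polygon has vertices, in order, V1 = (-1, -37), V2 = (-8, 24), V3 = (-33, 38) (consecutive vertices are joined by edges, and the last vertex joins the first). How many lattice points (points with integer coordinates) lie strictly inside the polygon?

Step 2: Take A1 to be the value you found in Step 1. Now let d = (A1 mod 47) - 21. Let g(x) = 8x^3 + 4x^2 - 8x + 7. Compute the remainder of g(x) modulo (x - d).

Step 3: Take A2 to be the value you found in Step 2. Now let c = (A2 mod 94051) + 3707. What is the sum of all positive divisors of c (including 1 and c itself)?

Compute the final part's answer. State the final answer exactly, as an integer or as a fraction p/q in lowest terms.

Step 1: cross terms: (-1*24 - -8*-37)=-320, (-8*38 - -33*24)=488, (-33*-37 - -1*38)=1259; twice the area = |1427| = 1427; area = 1427/2; boundary points = 1 + 1 + 1 = 3; strictly interior points = area - boundary/2 + 1 = 713; answer 713
Step 2: A1 = 713; d = -13; remainder = value at the root: 8*(-13)^3 + 4*(-13)^2 - 8*(-13)^1 + 7 = (-17576) + (676) + (104) + (7) = -16789; answer -16789
Step 3: A2 = -16789; c = 80969; 80969 = 7 * 43 * 269; sigma = (1 + 7) * (1 + 43) * (1 + 269) = 8 * 44 * 270 = 95040; answer 95040

95040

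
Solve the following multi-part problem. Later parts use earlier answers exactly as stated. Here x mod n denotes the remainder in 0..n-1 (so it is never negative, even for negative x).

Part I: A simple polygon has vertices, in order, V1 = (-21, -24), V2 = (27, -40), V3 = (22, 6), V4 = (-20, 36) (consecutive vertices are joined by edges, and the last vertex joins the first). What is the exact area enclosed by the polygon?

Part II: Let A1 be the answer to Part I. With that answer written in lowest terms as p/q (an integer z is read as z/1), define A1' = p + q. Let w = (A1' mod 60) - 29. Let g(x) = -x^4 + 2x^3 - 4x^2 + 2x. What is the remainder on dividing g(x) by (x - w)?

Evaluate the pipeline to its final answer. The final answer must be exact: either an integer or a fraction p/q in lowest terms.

-759481

Part I: cross terms: (-21*-40 - 27*-24)=1488, (27*6 - 22*-40)=1042, (22*36 - -20*6)=912, (-20*-24 - -21*36)=1236; twice the area = |4678| = 4678; area = 2339; answer 2339
Part II: A1 = 2339; threaded value p + q = 2340; w = -29; remainder = value at the root: -1*(-29)^4 + 2*(-29)^3 - 4*(-29)^2 + 2*(-29)^1 = (-707281) + (-48778) + (-3364) + (-58) = -759481; answer -759481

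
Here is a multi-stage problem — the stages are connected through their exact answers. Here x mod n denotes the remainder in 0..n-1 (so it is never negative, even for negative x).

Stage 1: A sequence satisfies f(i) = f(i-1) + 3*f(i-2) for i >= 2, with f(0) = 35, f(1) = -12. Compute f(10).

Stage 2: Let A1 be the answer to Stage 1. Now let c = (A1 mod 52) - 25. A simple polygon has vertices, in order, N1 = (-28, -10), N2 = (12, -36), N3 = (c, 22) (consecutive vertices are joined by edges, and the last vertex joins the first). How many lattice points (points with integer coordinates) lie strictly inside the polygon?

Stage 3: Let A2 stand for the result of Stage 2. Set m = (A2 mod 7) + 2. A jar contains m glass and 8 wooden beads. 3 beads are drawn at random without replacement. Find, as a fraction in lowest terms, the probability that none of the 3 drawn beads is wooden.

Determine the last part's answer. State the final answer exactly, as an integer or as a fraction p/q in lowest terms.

Stage 1: f(2) = 1*(-12) + 3*(35) = 93; iterating: f(2)=93, f(3)=57, f(4)=336, f(5)=507, f(6)=1515, f(7)=3036, f(8)=7581, f(9)=16689, f(10)=39432; answer 39432
Stage 2: A1 = 39432; c = -9; cross terms: (-28*-36 - 12*-10)=1128, (12*22 - -9*-36)=-60, (-9*-10 - -28*22)=706; twice the area = |1774| = 1774; area = 887; boundary points = 2 + 1 + 1 = 4; strictly interior points = area - boundary/2 + 1 = 886; answer 886
Stage 3: A2 = 886; m = 6; total draws C(14,3) = 364; favorable C(6,3) = 20; P = 5/91; answer 5/91

5/91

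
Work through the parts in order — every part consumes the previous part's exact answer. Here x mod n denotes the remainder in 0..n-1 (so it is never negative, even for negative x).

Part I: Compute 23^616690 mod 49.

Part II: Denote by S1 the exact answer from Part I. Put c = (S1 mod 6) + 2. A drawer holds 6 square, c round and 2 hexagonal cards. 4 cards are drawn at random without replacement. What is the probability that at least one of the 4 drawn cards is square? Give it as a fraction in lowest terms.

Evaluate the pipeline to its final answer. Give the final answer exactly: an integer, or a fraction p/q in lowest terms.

Part I: squarings mod 49: 23^1=23, 23^2=39, 23^4=2, 23^8=4, 23^16=16, 23^32=11, 23^64=23, 23^128=39, 23^256=2, 23^512=4, 23^1024=16, 23^2048=11, 23^4096=23, 23^8192=39, 23^16384=2, 23^32768=4, 23^65536=16, 23^131072=11, 23^262144=23, 23^524288=39; 23^616690 = 23^2 * 23^16 * 23^32 * 23^64 * 23^128 * 23^2048 * 23^8192 * 23^16384 * 23^65536 * 23^524288 = 2 (mod 49); answer 2
Part II: S1 = 2; c = 4; total draws C(12,4) = 495; complement C(6,4) = 15; favorable 495 - 15 = 480; P = 32/33; answer 32/33

32/33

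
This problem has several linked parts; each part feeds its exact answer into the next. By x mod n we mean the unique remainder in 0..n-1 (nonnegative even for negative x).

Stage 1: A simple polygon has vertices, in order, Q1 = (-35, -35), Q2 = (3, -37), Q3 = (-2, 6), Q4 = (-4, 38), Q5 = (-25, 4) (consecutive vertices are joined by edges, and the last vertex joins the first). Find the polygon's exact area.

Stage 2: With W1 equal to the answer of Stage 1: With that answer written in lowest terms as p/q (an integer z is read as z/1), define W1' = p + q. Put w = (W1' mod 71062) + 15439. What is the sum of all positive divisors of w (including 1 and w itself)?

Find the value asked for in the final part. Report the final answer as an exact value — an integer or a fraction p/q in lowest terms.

Stage 1: cross terms: (-35*-37 - 3*-35)=1400, (3*6 - -2*-37)=-56, (-2*38 - -4*6)=-52, (-4*4 - -25*38)=934, (-25*-35 - -35*4)=1015; twice the area = |3241| = 3241; area = 3241/2; answer 3241/2
Stage 2: W1 = 3241/2; threaded value p + q = 3243; w = 18682; 18682 = 2 * 9341; sigma = (1 + 2) * (1 + 9341) = 3 * 9342 = 28026; answer 28026

28026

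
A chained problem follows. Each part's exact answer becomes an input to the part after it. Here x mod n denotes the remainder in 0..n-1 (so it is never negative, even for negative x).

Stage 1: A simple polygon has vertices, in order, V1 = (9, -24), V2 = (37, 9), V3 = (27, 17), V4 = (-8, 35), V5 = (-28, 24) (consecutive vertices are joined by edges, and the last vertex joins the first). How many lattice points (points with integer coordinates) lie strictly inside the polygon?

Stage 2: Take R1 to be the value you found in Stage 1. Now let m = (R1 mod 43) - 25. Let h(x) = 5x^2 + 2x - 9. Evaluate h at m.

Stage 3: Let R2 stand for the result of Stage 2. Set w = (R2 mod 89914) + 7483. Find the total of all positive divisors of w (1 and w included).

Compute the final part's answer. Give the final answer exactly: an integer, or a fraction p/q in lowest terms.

9120

Stage 1: cross terms: (9*9 - 37*-24)=969, (37*17 - 27*9)=386, (27*35 - -8*17)=1081, (-8*24 - -28*35)=788, (-28*-24 - 9*24)=456; twice the area = |3680| = 3680; area = 1840; boundary points = 1 + 2 + 1 + 1 + 1 = 6; strictly interior points = area - boundary/2 + 1 = 1838; answer 1838
Stage 2: R1 = 1838; m = 7; 5*(7)^2 + 2*(7)^1 - 9 = (245) + (14) + (-9) = 250; answer 250
Stage 3: R2 = 250; w = 7733; 7733 = 11 * 19 * 37; sigma = (1 + 11) * (1 + 19) * (1 + 37) = 12 * 20 * 38 = 9120; answer 9120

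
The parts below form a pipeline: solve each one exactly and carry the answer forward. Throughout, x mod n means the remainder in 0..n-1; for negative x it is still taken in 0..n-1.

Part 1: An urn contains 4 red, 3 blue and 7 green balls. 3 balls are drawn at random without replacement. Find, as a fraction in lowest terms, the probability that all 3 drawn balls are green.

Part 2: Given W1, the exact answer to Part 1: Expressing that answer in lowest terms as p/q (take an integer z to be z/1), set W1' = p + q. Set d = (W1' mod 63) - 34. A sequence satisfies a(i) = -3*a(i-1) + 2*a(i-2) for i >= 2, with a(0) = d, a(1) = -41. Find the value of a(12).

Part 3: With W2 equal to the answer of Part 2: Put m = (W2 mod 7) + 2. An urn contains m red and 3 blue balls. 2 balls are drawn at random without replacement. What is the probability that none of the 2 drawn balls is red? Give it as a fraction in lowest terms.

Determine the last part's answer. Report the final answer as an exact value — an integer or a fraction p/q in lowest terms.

1/12

Part 1: total draws C(14,3) = 364; favorable C(7,3) = 35; P = 5/52; answer 5/52
Part 2: W1 = 5/52; threaded value p + q = 57; d = 23; a(2) = -3*(-41) + 2*(23) = 169; iterating: a(2)=169, a(3)=-589, a(4)=2105, a(5)=-7493, a(6)=26689, a(7)=-95053, a(8)=338537, a(9)=-1205717, a(10)=4294225, a(11)=-15294109, a(12)=54470777; answer 54470777
Part 3: W2 = 54470777; m = 6; total draws C(9,2) = 36; favorable C(3,2) = 3; P = 1/12; answer 1/12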